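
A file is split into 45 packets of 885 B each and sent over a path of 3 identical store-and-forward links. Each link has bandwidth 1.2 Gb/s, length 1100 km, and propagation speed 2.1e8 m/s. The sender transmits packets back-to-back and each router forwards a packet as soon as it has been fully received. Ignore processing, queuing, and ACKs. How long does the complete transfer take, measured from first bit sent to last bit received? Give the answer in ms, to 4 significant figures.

Per-hop transmission t_tx = L/R = 7080/1200000000 = 0.0059 ms.
Per-hop propagation t_prop = 1100000/210000000 = 5.2381 ms.
Pipeline fill: first packet needs 3·t_tx to clear all hops; remaining 44 packets each add one t_tx.
Total = (3+45-1)·t_tx + 3·t_prop = 47·0.0059 + 3·5.2381 = 15.99 ms.

15.99 ms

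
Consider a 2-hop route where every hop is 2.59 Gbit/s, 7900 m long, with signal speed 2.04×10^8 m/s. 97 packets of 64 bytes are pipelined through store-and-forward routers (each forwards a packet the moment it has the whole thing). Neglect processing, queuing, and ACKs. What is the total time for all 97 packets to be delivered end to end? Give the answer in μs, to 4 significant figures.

96.82 μs

Per-hop transmission t_tx = L/R = 512/2590000000 = 0.197683 μs.
Per-hop propagation t_prop = 7900/204000000 = 38.7255 μs.
Pipeline fill: first packet needs 2·t_tx to clear all hops; remaining 96 packets each add one t_tx.
Total = (2+97-1)·t_tx + 2·t_prop = 98·0.197683 + 2·38.7255 = 96.82 μs.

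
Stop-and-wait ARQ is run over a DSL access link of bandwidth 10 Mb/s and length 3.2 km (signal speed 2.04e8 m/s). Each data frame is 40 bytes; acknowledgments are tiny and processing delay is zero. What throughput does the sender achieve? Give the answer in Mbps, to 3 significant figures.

5.05 Mbps

t_tx = L/R = 320/10000000 = 3.2e-05 s.
t_prop = 3200/204000000 = 1.56863e-05 s; RTT = 3.13725e-05 s.
Cycle = t_tx + RTT = 6.33725e-05 s.
Throughput = L / cycle = 320 / 6.33725e-05 = 5.05 Mbps.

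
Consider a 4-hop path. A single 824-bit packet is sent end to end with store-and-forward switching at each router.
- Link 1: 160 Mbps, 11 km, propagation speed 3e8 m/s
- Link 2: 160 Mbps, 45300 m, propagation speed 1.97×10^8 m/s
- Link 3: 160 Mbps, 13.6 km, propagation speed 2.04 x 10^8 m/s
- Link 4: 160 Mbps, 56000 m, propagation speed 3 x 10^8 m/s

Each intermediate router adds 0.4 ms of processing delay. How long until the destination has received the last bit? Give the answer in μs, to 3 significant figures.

1740 μs

Transmission delay per hop = L/R = 824/160000000 = 5.15 μs; 4 hops → 20.6 μs.
Propagation delays (d/s per hop): 36.6667, 229.949, 66.6667, 186.667 μs; sum = 519.949 μs.
Processing at 3 router(s): 3 × 0.4 ms = 1200 μs.
End-to-end = 1740 μs.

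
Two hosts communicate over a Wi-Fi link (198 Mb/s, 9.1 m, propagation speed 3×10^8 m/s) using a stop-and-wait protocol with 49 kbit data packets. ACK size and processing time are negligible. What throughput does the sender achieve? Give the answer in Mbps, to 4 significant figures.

198.0 Mbps

t_tx = L/R = 49000/198000000 = 0.000247475 s.
t_prop = 9.1/300000000 = 3.03333e-08 s; RTT = 6.06667e-08 s.
Cycle = t_tx + RTT = 0.000247535 s.
Throughput = L / cycle = 49000 / 0.000247535 = 198.0 Mbps.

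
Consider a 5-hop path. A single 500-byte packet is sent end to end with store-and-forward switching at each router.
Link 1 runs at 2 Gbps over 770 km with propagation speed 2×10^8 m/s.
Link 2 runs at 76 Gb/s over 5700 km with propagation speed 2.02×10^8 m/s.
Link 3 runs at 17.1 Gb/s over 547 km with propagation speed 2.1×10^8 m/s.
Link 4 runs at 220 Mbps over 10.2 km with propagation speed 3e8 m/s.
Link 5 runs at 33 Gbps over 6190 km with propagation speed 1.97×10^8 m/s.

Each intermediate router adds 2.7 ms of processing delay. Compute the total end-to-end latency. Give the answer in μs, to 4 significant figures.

L = 500 × 8 = 4000 bits.
Transmission delays (L/R per hop): 2, 0.0526316, 0.233918, 18.1818, 0.121212 μs; sum = 20.5896 μs.
Propagation delays (d/s per hop): 3850, 28217.8, 2604.76, 34, 31421.3 μs; sum = 66127.9 μs.
Processing at 4 router(s): 4 × 2.7 ms = 10800 μs.
End-to-end = 76950 μs.

76950 μs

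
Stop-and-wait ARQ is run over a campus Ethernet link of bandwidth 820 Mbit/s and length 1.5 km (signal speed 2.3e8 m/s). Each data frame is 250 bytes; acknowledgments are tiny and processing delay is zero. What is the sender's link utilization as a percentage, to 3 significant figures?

15.8 %

t_tx = L/R = 2000/820000000 = 2.43902e-06 s.
t_prop = 1500/2.3e+08 = 6.52174e-06 s; RTT = 1.30435e-05 s.
Cycle = t_tx + RTT = 1.54825e-05 s.
Utilization = t_tx / cycle = 2.43902e-06/1.54825e-05 = 15.8 %.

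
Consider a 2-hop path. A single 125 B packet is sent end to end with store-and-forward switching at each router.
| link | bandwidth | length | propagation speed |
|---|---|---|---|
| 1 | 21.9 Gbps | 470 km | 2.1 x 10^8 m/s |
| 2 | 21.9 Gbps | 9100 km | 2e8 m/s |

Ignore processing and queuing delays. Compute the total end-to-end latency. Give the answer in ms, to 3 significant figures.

47.7 ms

L = 125 × 8 = 1000 bits.
Transmission delay per hop = L/R = 1000/21900000000 = 4.56621e-05 ms; 2 hops → 9.13242e-05 ms.
Propagation delays (d/s per hop): 2.2381, 45.5 ms; sum = 47.7381 ms.
End-to-end = 47.7 ms.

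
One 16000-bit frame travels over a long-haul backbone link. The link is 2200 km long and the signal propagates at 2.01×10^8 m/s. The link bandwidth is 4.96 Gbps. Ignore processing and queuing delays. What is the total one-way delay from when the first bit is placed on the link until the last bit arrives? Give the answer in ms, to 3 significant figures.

10.9 ms

Transmission delay = L/R = 16000 / 4960000000 = 0.00322581 ms.
Propagation delay = d/s = 2200000 m / 2.01e+08 m/s = 10.9453 ms.
Total = 10.9 ms.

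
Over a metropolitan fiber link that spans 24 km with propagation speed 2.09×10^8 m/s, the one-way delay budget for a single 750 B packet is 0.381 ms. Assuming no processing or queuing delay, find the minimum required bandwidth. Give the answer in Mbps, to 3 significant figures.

L = 6000 bits.
Propagation delay = 24000 / 209000000 = 0.114833 ms.
Transmission budget = 0.381 − 0.114833 = 0.266167 ms.
R ≥ L / t_tx = 6000 bits / 0.000266167 s = 22.5 Mbps.

22.5 Mbps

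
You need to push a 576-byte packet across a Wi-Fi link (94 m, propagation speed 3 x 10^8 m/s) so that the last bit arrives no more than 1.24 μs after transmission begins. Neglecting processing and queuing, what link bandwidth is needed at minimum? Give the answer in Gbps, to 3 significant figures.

L = 4608 bits.
Propagation delay = 94 / 300000000 = 0.313333 μs.
Transmission budget = 1.24 − 0.313333 = 0.926667 μs.
R ≥ L / t_tx = 4608 bits / 9.26667e-07 s = 4.97 Gbps.

4.97 Gbps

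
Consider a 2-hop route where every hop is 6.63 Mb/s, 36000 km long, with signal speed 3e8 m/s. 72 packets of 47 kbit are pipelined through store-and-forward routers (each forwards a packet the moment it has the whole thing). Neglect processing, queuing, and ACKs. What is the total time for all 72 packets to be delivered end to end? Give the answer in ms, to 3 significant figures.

757 ms

Per-hop transmission t_tx = L/R = 47000/6630000 = 7.08899 ms.
Per-hop propagation t_prop = 36000000/300000000 = 120 ms.
Pipeline fill: first packet needs 2·t_tx to clear all hops; remaining 71 packets each add one t_tx.
Total = (2+72-1)·t_tx + 2·t_prop = 73·7.08899 + 2·120 = 757 ms.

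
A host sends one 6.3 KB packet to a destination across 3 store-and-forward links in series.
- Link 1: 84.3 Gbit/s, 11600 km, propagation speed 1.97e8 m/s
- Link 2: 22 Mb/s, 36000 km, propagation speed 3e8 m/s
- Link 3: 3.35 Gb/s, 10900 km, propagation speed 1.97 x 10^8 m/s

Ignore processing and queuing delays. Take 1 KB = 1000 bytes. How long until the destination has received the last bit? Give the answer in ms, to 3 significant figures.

L = 50400 bits.
Transmission delays (L/R per hop): 0.000597865, 2.29091, 0.0150448 ms; sum = 2.30655 ms.
Propagation delays (d/s per hop): 58.8832, 120, 55.3299 ms; sum = 234.213 ms.
End-to-end = 237 ms.

237 ms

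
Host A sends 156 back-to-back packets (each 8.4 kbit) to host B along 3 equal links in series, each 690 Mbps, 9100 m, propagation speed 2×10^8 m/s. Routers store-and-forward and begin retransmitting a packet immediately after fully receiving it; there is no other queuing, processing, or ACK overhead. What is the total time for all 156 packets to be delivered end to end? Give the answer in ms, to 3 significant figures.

2.06 ms

Per-hop transmission t_tx = L/R = 8400/690000000 = 0.0121739 ms.
Per-hop propagation t_prop = 9100/200000000 = 0.0455 ms.
Pipeline fill: first packet needs 3·t_tx to clear all hops; remaining 155 packets each add one t_tx.
Total = (3+156-1)·t_tx + 3·t_prop = 158·0.0121739 + 3·0.0455 = 2.06 ms.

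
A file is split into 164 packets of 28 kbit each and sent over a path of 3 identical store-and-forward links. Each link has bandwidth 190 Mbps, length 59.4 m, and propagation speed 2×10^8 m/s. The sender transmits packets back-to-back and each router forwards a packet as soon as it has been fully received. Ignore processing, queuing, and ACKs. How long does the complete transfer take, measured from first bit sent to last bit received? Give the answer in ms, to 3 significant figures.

24.5 ms

Per-hop transmission t_tx = L/R = 28000/190000000 = 0.147368 ms.
Per-hop propagation t_prop = 59.4/200000000 = 0.000297 ms.
Pipeline fill: first packet needs 3·t_tx to clear all hops; remaining 163 packets each add one t_tx.
Total = (3+164-1)·t_tx + 3·t_prop = 166·0.147368 + 3·0.000297 = 24.5 ms.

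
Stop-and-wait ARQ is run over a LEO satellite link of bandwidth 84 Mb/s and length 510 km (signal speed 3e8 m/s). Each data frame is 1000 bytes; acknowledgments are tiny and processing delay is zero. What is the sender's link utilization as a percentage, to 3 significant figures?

t_tx = L/R = 8000/84000000 = 9.52381e-05 s.
t_prop = 510000/300000000 = 0.0017 s; RTT = 0.0034 s.
Cycle = t_tx + RTT = 0.00349524 s.
Utilization = t_tx / cycle = 9.52381e-05/0.00349524 = 2.72 %.

2.72 %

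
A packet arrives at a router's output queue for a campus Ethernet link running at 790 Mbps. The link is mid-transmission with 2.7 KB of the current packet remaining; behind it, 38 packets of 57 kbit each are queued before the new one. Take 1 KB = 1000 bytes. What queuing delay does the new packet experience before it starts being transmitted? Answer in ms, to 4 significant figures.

Each queued packet: L/R = 57000/790000000 = 0.0721519 ms.
38 queued → 2.74177 ms.
Plus remaining 21600 bits of current packet: 0.0273418 ms.
Queuing delay = 2.769 ms.

2.769 ms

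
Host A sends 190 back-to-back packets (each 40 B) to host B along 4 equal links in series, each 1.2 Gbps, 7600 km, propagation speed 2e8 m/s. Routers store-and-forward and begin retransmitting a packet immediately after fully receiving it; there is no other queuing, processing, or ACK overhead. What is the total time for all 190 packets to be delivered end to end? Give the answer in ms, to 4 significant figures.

152.1 ms

Per-hop transmission t_tx = L/R = 320/1200000000 = 0.000266667 ms.
Per-hop propagation t_prop = 7600000/200000000 = 38 ms.
Pipeline fill: first packet needs 4·t_tx to clear all hops; remaining 189 packets each add one t_tx.
Total = (4+190-1)·t_tx + 4·t_prop = 193·0.000266667 + 4·38 = 152.1 ms.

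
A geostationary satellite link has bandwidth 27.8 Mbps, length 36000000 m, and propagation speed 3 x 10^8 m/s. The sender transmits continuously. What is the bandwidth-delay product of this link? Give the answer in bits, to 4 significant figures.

Propagation delay = 36000000 / 300000000 = 0.12 s.
BDP = R × t_prop = 27800000 × 0.12 = 3336000 bits.

3336000 bits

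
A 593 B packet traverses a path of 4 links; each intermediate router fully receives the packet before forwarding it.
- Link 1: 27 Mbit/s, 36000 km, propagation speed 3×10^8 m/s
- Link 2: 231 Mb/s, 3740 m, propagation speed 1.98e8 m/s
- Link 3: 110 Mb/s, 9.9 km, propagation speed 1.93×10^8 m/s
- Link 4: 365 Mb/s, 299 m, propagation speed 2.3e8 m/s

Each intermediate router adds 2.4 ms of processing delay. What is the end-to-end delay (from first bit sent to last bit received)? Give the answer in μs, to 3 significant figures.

128000 μs

L = 593 × 8 = 4744 bits.
Transmission delays (L/R per hop): 175.704, 20.5368, 43.1273, 12.9973 μs; sum = 252.365 μs.
Propagation delays (d/s per hop): 120000, 18.8889, 51.2953, 1.3 μs; sum = 120071 μs.
Processing at 3 router(s): 3 × 2.4 ms = 7200 μs.
End-to-end = 128000 μs.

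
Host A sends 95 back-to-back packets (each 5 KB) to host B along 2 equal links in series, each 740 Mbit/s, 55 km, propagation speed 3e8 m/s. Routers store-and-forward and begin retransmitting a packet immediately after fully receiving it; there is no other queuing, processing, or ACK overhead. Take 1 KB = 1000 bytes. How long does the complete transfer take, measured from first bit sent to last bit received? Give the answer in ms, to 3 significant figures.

5.56 ms

Per-hop transmission t_tx = L/R = 40000/740000000 = 0.0540541 ms.
Per-hop propagation t_prop = 55000/300000000 = 0.183333 ms.
Pipeline fill: first packet needs 2·t_tx to clear all hops; remaining 94 packets each add one t_tx.
Total = (2+95-1)·t_tx + 2·t_prop = 96·0.0540541 + 2·0.183333 = 5.56 ms.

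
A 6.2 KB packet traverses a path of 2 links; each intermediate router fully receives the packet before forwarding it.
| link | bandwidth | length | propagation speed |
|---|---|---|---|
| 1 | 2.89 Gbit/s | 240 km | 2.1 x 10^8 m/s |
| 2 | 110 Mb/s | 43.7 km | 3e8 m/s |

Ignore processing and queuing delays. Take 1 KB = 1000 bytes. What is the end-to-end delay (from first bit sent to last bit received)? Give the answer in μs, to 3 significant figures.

1760 μs

L = 49600 bits.
Transmission delays (L/R per hop): 17.1626, 450.909 μs; sum = 468.072 μs.
Propagation delays (d/s per hop): 1142.86, 145.667 μs; sum = 1288.52 μs.
End-to-end = 1760 μs.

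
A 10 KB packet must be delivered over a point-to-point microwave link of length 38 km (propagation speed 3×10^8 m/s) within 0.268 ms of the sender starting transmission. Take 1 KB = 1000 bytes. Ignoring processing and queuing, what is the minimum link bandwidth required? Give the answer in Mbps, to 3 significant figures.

566 Mbps

L = 80000 bits.
Propagation delay = 38000 / 300000000 = 0.126667 ms.
Transmission budget = 0.268 − 0.126667 = 0.141333 ms.
R ≥ L / t_tx = 80000 bits / 0.000141333 s = 566 Mbps.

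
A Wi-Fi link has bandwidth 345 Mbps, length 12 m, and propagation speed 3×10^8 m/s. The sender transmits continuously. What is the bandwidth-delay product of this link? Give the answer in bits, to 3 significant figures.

Propagation delay = 12 / 300000000 = 4e-08 s.
BDP = R × t_prop = 345000000 × 4e-08 = 13.8 bits.

13.8 bits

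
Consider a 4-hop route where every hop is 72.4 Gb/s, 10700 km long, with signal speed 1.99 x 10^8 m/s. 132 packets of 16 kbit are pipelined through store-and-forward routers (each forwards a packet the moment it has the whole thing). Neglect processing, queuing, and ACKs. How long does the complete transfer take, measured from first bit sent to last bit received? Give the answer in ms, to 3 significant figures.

Per-hop transmission t_tx = L/R = 16000/72400000000 = 0.000220994 ms.
Per-hop propagation t_prop = 10700000/199000000 = 53.7688 ms.
Pipeline fill: first packet needs 4·t_tx to clear all hops; remaining 131 packets each add one t_tx.
Total = (4+132-1)·t_tx + 4·t_prop = 135·0.000220994 + 4·53.7688 = 215 ms.

215 ms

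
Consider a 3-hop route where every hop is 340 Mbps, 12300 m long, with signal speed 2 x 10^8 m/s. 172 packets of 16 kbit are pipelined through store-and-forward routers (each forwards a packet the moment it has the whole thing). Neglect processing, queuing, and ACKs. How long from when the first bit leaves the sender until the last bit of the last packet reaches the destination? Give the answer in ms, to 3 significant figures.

Per-hop transmission t_tx = L/R = 16000/340000000 = 0.0470588 ms.
Per-hop propagation t_prop = 12300/200000000 = 0.0615 ms.
Pipeline fill: first packet needs 3·t_tx to clear all hops; remaining 171 packets each add one t_tx.
Total = (3+172-1)·t_tx + 3·t_prop = 174·0.0470588 + 3·0.0615 = 8.37 ms.

8.37 ms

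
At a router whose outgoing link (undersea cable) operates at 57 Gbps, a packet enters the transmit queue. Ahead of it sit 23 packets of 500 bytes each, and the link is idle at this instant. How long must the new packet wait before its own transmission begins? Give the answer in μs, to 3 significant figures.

Each queued packet: L/R = 4000/57000000000 = 0.0701754 μs.
23 queued → 1.61404 μs.
Queuing delay = 1.61 μs.

1.61 μs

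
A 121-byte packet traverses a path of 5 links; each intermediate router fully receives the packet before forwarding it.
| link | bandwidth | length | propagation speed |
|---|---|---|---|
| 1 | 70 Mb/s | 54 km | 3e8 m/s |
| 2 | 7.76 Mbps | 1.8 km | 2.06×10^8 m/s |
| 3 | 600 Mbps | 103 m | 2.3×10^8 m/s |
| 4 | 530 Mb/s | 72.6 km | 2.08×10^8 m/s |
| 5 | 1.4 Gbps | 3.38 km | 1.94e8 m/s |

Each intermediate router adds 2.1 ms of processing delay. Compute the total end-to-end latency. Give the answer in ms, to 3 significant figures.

9.10 ms

L = 121 × 8 = 968 bits.
Transmission delays (L/R per hop): 0.0138286, 0.124742, 0.00161333, 0.00182642, 0.000691429 ms; sum = 0.142702 ms.
Propagation delays (d/s per hop): 0.18, 0.00873786, 0.000447826, 0.349038, 0.0174227 ms; sum = 0.555647 ms.
Processing at 4 router(s): 4 × 2.1 ms = 8.4 ms.
End-to-end = 9.10 ms.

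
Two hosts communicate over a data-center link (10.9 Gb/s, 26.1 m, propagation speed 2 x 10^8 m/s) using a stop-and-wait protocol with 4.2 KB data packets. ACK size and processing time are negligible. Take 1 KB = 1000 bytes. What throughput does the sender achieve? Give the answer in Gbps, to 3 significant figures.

10.0 Gbps

t_tx = L/R = 33600/10900000000 = 3.08257e-06 s.
t_prop = 26.1/200000000 = 1.305e-07 s; RTT = 2.61e-07 s.
Cycle = t_tx + RTT = 3.34357e-06 s.
Throughput = L / cycle = 33600 / 3.34357e-06 = 10.0 Gbps.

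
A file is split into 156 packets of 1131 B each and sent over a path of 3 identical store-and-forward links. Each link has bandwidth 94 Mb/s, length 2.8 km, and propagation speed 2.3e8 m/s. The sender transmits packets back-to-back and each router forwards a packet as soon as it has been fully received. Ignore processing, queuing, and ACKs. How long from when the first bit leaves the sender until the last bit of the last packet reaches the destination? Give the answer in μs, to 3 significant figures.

15200 μs

Per-hop transmission t_tx = L/R = 9048/94000000 = 96.2553 μs.
Per-hop propagation t_prop = 2800/2.3e+08 = 12.1739 μs.
Pipeline fill: first packet needs 3·t_tx to clear all hops; remaining 155 packets each add one t_tx.
Total = (3+156-1)·t_tx + 3·t_prop = 158·96.2553 + 3·12.1739 = 15200 μs.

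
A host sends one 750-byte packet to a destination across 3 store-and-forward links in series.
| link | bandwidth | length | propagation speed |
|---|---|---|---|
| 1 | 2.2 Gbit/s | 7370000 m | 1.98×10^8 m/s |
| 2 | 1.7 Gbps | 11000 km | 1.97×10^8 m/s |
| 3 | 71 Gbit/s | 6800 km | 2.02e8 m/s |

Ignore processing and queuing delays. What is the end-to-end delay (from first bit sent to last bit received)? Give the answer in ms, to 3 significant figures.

L = 750 × 8 = 6000 bits.
Transmission delays (L/R per hop): 0.00272727, 0.00352941, 8.4507e-05 ms; sum = 0.00634119 ms.
Propagation delays (d/s per hop): 37.2222, 55.8376, 33.6634 ms; sum = 126.723 ms.
End-to-end = 127 ms.

127 ms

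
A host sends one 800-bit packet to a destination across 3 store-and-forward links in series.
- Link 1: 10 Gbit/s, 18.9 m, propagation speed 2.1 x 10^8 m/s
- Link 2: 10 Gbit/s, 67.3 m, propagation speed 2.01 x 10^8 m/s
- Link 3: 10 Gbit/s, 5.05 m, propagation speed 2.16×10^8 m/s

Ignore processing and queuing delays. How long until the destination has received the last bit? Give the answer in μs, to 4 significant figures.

Transmission delay per hop = L/R = 800/10000000000 = 0.08 μs; 3 hops → 0.24 μs.
Propagation delays (d/s per hop): 0.09, 0.334826, 0.0233796 μs; sum = 0.448206 μs.
End-to-end = 0.6882 μs.

0.6882 μs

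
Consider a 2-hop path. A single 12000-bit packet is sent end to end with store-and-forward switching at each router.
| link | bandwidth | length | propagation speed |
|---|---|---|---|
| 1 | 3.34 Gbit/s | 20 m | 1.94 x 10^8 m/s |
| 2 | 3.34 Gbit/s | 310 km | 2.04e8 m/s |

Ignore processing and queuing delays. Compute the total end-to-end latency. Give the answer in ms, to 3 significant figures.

Transmission delay per hop = L/R = 12000/3340000000 = 0.00359281 ms; 2 hops → 0.00718563 ms.
Propagation delays (d/s per hop): 0.000103093, 1.51961 ms; sum = 1.51971 ms.
End-to-end = 1.53 ms.

1.53 ms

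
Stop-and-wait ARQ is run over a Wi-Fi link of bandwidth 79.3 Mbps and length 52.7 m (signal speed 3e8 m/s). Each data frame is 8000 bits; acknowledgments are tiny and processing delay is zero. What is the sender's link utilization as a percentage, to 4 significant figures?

t_tx = L/R = 8000/79300000 = 0.000100883 s.
t_prop = 52.7/300000000 = 1.75667e-07 s; RTT = 3.51333e-07 s.
Cycle = t_tx + RTT = 0.000101234 s.
Utilization = t_tx / cycle = 0.000100883/0.000101234 = 99.65 %.

99.65 %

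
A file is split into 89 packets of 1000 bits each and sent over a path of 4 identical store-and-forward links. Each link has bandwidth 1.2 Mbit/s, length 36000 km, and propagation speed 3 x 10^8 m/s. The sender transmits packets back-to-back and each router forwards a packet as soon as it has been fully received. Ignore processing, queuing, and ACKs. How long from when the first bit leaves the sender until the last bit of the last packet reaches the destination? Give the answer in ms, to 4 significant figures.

556.7 ms

Per-hop transmission t_tx = L/R = 1000/1200000 = 0.833333 ms.
Per-hop propagation t_prop = 36000000/300000000 = 120 ms.
Pipeline fill: first packet needs 4·t_tx to clear all hops; remaining 88 packets each add one t_tx.
Total = (4+89-1)·t_tx + 4·t_prop = 92·0.833333 + 4·120 = 556.7 ms.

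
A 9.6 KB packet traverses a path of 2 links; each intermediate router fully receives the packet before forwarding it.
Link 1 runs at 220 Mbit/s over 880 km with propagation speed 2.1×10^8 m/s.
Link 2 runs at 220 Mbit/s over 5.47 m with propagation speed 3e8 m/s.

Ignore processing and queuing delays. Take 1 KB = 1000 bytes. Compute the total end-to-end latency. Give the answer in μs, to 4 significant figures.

4889 μs

L = 76800 bits.
Transmission delay per hop = L/R = 76800/220000000 = 349.091 μs; 2 hops → 698.182 μs.
Propagation delays (d/s per hop): 4190.48, 0.0182333 μs; sum = 4190.49 μs.
End-to-end = 4889 μs.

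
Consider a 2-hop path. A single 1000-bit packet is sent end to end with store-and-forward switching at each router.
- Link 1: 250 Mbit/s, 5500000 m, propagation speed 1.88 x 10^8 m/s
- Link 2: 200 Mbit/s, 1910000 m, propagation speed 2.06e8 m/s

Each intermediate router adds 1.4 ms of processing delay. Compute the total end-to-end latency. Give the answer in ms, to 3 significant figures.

39.9 ms

Transmission delays (L/R per hop): 0.004, 0.005 ms; sum = 0.009 ms.
Propagation delays (d/s per hop): 29.2553, 9.27184 ms; sum = 38.5272 ms.
Processing at 1 router(s): 1 × 1.4 ms = 1.4 ms.
End-to-end = 39.9 ms.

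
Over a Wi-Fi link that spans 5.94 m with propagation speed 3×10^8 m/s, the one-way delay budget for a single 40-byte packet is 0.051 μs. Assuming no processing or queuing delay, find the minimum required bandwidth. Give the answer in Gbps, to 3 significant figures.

L = 320 bits.
Propagation delay = 5.94 / 300000000 = 0.0198 μs.
Transmission budget = 0.051 − 0.0198 = 0.0312 μs.
R ≥ L / t_tx = 320 bits / 3.12e-08 s = 10.3 Gbps.

10.3 Gbps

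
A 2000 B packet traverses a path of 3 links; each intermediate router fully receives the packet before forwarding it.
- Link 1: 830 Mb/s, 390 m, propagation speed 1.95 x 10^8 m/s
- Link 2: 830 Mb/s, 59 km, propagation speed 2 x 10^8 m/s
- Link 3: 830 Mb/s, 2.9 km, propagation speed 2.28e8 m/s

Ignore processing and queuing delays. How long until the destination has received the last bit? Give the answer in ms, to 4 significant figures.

0.3676 ms

L = 2000 × 8 = 16000 bits.
Transmission delay per hop = L/R = 16000/830000000 = 0.0192771 ms; 3 hops → 0.0578313 ms.
Propagation delays (d/s per hop): 0.002, 0.295, 0.0127193 ms; sum = 0.309719 ms.
End-to-end = 0.3676 ms.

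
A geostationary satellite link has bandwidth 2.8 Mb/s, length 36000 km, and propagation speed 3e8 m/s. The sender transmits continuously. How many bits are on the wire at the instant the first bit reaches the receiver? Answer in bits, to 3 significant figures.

Propagation delay = 36000000 / 300000000 = 0.12 s.
BDP = R × t_prop = 2800000 × 0.12 = 336000 bits.

336000 bits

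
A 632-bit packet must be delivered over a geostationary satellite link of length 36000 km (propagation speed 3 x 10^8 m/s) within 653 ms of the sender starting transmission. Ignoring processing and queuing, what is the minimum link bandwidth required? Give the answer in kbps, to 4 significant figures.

Propagation delay = 36000000 / 300000000 = 120 ms.
Transmission budget = 653 − 120 = 533 ms.
R ≥ L / t_tx = 632 bits / 0.533 s = 1.186 kbps.

1.186 kbps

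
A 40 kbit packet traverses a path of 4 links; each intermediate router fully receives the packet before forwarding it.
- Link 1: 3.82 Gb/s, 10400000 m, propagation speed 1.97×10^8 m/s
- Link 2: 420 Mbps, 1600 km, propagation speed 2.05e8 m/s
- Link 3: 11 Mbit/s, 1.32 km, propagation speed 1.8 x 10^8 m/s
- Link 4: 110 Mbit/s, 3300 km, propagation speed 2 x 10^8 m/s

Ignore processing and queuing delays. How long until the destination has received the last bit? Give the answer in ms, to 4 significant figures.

L = 40000 bits.
Transmission delays (L/R per hop): 0.0104712, 0.0952381, 3.63636, 0.363636 ms; sum = 4.10571 ms.
Propagation delays (d/s per hop): 52.7919, 7.80488, 0.00733333, 16.5 ms; sum = 77.1041 ms.
End-to-end = 81.21 ms.

81.21 ms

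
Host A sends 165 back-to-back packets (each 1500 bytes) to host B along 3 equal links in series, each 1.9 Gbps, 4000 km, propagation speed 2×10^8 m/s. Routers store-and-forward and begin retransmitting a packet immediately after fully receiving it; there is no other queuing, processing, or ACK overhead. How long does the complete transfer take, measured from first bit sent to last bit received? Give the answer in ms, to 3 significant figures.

61.1 ms

Per-hop transmission t_tx = L/R = 12000/1900000000 = 0.00631579 ms.
Per-hop propagation t_prop = 4000000/200000000 = 20 ms.
Pipeline fill: first packet needs 3·t_tx to clear all hops; remaining 164 packets each add one t_tx.
Total = (3+165-1)·t_tx + 3·t_prop = 167·0.00631579 + 3·20 = 61.1 ms.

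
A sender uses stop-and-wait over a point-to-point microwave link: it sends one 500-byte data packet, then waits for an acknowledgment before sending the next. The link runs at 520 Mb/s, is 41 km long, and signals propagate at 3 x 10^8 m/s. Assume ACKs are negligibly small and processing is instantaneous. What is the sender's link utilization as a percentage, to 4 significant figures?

2.737 %

t_tx = L/R = 4000/520000000 = 7.69231e-06 s.
t_prop = 41000/300000000 = 0.000136667 s; RTT = 0.000273333 s.
Cycle = t_tx + RTT = 0.000281026 s.
Utilization = t_tx / cycle = 7.69231e-06/0.000281026 = 2.737 %.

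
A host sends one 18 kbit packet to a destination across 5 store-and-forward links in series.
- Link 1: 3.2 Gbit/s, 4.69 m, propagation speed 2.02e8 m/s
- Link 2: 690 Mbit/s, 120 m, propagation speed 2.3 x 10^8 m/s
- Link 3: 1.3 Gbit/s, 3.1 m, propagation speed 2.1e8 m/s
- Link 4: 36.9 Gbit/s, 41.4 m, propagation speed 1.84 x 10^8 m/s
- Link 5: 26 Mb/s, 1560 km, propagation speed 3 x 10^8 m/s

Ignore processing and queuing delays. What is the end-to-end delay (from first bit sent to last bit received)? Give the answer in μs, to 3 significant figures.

L = 18000 bits.
Transmission delays (L/R per hop): 5.625, 26.087, 13.8462, 0.487805, 692.308 μs; sum = 738.354 μs.
Propagation delays (d/s per hop): 0.0232178, 0.521739, 0.0147619, 0.225, 5200 μs; sum = 5200.78 μs.
End-to-end = 5940 μs.

5940 μs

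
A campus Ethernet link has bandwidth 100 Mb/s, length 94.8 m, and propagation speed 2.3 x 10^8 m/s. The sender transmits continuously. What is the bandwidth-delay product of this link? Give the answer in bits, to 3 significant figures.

41.2 bits

Propagation delay = 94.8 / 2.3e+08 = 4.12174e-07 s.
BDP = R × t_prop = 100000000 × 4.12174e-07 = 41.2174 bits.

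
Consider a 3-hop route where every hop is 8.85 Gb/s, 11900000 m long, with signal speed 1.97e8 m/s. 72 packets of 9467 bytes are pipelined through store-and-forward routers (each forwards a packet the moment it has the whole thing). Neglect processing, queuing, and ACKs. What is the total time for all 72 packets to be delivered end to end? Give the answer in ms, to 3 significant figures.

182 ms

Per-hop transmission t_tx = L/R = 75736/8850000000 = 0.00855774 ms.
Per-hop propagation t_prop = 11900000/197000000 = 60.4061 ms.
Pipeline fill: first packet needs 3·t_tx to clear all hops; remaining 71 packets each add one t_tx.
Total = (3+72-1)·t_tx + 3·t_prop = 74·0.00855774 + 3·60.4061 = 182 ms.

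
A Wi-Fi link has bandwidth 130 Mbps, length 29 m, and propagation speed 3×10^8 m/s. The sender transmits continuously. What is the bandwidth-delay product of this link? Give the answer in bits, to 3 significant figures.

Propagation delay = 29 / 300000000 = 9.66667e-08 s.
BDP = R × t_prop = 130000000 × 9.66667e-08 = 12.5667 bits.

12.6 bits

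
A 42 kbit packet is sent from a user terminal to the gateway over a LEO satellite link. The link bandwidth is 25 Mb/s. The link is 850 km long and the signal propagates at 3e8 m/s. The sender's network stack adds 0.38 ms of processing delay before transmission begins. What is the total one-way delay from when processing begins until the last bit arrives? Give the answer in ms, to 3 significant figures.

4.89 ms

L = 42000 bits.
Transmission delay = L/R = 42000 / 25000000 = 1.68 ms.
Propagation delay = d/s = 850000 m / 300000000 m/s = 2.83333 ms.
Plus processing delay 0.38 ms = 0.38 ms.
Total = 4.89 ms.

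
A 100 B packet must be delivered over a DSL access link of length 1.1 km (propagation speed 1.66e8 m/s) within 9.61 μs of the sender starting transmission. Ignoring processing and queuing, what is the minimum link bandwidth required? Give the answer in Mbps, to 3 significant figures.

L = 800 bits.
Propagation delay = 1100 / 166000000 = 6.62651 μs.
Transmission budget = 9.61 − 6.62651 = 2.98349 μs.
R ≥ L / t_tx = 800 bits / 2.98349e-06 s = 268 Mbps.

268 Mbps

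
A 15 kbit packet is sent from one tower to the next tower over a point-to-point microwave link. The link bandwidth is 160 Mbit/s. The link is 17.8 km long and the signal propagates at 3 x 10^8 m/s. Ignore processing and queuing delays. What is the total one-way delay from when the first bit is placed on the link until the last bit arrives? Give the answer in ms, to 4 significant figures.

0.1531 ms

L = 15000 bits.
Transmission delay = L/R = 15000 / 160000000 = 0.09375 ms.
Propagation delay = d/s = 17800 m / 300000000 m/s = 0.0593333 ms.
Total = 0.1531 ms.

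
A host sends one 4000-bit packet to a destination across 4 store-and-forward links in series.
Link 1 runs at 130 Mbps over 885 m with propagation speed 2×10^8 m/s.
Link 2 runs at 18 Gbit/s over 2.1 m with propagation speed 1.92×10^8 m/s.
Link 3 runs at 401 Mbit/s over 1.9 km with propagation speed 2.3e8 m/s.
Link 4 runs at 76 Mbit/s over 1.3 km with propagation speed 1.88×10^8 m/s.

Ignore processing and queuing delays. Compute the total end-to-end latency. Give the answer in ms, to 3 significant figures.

Transmission delays (L/R per hop): 0.0307692, 0.000222222, 0.00997506, 0.0526316 ms; sum = 0.0935981 ms.
Propagation delays (d/s per hop): 0.004425, 1.09375e-05, 0.00826087, 0.00691489 ms; sum = 0.0196117 ms.
End-to-end = 0.113 ms.

0.113 ms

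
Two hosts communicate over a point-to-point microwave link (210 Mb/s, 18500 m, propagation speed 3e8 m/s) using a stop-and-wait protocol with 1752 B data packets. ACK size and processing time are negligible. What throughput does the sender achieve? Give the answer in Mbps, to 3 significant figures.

t_tx = L/R = 14016/210000000 = 6.67429e-05 s.
t_prop = 18500/300000000 = 6.16667e-05 s; RTT = 0.000123333 s.
Cycle = t_tx + RTT = 0.000190076 s.
Throughput = L / cycle = 14016 / 0.000190076 = 73.7 Mbps.

73.7 Mbps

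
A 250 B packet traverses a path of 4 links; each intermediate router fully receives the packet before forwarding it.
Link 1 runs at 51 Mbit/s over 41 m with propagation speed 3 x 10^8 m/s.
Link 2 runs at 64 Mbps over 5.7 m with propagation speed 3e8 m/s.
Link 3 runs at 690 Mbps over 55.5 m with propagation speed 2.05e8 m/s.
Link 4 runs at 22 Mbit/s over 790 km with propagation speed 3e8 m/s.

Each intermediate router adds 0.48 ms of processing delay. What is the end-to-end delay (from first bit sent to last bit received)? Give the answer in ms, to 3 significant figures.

L = 250 × 8 = 2000 bits.
Transmission delays (L/R per hop): 0.0392157, 0.03125, 0.00289855, 0.0909091 ms; sum = 0.164273 ms.
Propagation delays (d/s per hop): 0.000136667, 1.9e-05, 0.000270732, 2.63333 ms; sum = 2.63376 ms.
Processing at 3 router(s): 3 × 0.48 ms = 1.44 ms.
End-to-end = 4.24 ms.

4.24 ms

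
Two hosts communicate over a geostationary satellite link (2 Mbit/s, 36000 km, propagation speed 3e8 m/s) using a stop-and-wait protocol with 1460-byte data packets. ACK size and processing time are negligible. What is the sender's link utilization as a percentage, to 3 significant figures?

t_tx = L/R = 11680/2000000 = 0.00584 s.
t_prop = 36000000/300000000 = 0.12 s; RTT = 0.24 s.
Cycle = t_tx + RTT = 0.24584 s.
Utilization = t_tx / cycle = 0.00584/0.24584 = 2.38 %.

2.38 %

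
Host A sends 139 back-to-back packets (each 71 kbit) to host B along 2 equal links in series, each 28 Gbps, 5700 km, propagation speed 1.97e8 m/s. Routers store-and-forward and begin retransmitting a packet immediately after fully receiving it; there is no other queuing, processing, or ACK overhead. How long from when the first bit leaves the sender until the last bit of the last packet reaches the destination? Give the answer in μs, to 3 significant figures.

Per-hop transmission t_tx = L/R = 71000/28000000000 = 2.53571 μs.
Per-hop propagation t_prop = 5700000/197000000 = 28934 μs.
Pipeline fill: first packet needs 2·t_tx to clear all hops; remaining 138 packets each add one t_tx.
Total = (2+139-1)·t_tx + 2·t_prop = 140·2.53571 + 2·28934 = 58200 μs.

58200 μs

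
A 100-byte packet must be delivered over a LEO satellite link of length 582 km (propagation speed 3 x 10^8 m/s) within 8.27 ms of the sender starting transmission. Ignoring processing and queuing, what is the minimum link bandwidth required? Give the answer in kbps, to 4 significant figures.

L = 800 bits.
Propagation delay = 582000 / 300000000 = 1.94 ms.
Transmission budget = 8.27 − 1.94 = 6.33 ms.
R ≥ L / t_tx = 800 bits / 0.00633 s = 126.4 kbps.

126.4 kbps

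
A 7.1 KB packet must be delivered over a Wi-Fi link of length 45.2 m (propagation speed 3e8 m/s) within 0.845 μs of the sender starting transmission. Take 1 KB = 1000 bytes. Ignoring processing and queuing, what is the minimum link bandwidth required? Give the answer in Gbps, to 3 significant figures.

L = 56800 bits.
Propagation delay = 45.2 / 300000000 = 0.150667 μs.
Transmission budget = 0.845 − 0.150667 = 0.694333 μs.
R ≥ L / t_tx = 56800 bits / 6.94333e-07 s = 81.8 Gbps.

81.8 Gbps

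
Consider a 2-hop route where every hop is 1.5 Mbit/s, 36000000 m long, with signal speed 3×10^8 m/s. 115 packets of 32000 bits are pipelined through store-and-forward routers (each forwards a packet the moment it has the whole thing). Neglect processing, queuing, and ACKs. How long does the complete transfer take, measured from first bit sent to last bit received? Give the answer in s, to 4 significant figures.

Per-hop transmission t_tx = L/R = 32000/1500000 = 0.0213333 s.
Per-hop propagation t_prop = 36000000/300000000 = 0.12 s.
Pipeline fill: first packet needs 2·t_tx to clear all hops; remaining 114 packets each add one t_tx.
Total = (2+115-1)·t_tx + 2·t_prop = 116·0.0213333 + 2·0.12 = 2.715 s.

2.715 s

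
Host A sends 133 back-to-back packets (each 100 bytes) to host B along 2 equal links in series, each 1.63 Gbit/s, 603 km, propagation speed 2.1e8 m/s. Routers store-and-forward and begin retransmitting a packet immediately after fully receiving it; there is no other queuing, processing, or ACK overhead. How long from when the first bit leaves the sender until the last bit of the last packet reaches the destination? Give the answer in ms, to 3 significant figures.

5.81 ms

Per-hop transmission t_tx = L/R = 800/1630000000 = 0.000490798 ms.
Per-hop propagation t_prop = 603000/210000000 = 2.87143 ms.
Pipeline fill: first packet needs 2·t_tx to clear all hops; remaining 132 packets each add one t_tx.
Total = (2+133-1)·t_tx + 2·t_prop = 134·0.000490798 + 2·2.87143 = 5.81 ms.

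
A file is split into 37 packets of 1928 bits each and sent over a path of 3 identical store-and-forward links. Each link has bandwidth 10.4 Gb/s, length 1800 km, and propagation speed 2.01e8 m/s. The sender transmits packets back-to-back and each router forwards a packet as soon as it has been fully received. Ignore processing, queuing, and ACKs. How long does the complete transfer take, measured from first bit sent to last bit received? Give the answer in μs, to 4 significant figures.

Per-hop transmission t_tx = L/R = 1928/10400000000 = 0.185385 μs.
Per-hop propagation t_prop = 1800000/2.01e+08 = 8955.22 μs.
Pipeline fill: first packet needs 3·t_tx to clear all hops; remaining 36 packets each add one t_tx.
Total = (3+37-1)·t_tx + 3·t_prop = 39·0.185385 + 3·8955.22 = 26870 μs.

26870 μs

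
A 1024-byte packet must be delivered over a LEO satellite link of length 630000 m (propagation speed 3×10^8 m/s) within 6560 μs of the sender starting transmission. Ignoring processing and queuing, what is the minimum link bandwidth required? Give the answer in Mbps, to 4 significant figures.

1.837 Mbps

L = 8192 bits.
Propagation delay = 630000 / 300000000 = 2100 μs.
Transmission budget = 6560 − 2100 = 4460 μs.
R ≥ L / t_tx = 8192 bits / 0.00446 s = 1.837 Mbps.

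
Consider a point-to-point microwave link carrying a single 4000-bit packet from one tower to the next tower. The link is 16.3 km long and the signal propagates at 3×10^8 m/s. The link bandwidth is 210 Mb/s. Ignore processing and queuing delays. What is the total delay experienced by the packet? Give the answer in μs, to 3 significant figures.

73.4 μs

Transmission delay = L/R = 4000 / 210000000 = 19.0476 μs.
Propagation delay = d/s = 16300 m / 300000000 m/s = 54.3333 μs.
Total = 73.4 μs.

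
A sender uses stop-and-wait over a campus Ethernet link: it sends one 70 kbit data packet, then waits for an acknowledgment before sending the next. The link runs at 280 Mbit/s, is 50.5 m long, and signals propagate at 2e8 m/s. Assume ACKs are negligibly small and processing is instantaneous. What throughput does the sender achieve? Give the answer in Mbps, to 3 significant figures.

279 Mbps

t_tx = L/R = 70000/280000000 = 0.00025 s.
t_prop = 50.5/200000000 = 2.525e-07 s; RTT = 5.05e-07 s.
Cycle = t_tx + RTT = 0.000250505 s.
Throughput = L / cycle = 70000 / 0.000250505 = 279 Mbps.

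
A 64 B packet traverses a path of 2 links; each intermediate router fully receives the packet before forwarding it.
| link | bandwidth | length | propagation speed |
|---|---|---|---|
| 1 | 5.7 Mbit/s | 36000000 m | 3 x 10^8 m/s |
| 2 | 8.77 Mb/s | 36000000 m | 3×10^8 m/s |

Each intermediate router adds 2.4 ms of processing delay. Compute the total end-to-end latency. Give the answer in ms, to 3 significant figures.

243 ms

L = 64 × 8 = 512 bits.
Transmission delays (L/R per hop): 0.0898246, 0.0583808 ms; sum = 0.148205 ms.
Propagation delays (d/s per hop): 120, 120 ms; sum = 240 ms.
Processing at 1 router(s): 1 × 2.4 ms = 2.4 ms.
End-to-end = 243 ms.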